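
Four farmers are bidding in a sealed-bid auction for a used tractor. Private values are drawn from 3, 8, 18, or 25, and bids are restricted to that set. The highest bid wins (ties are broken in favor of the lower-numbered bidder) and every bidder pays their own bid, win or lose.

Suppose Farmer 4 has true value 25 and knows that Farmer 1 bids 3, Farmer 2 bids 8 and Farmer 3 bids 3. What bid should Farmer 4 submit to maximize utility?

18

Bid 3: loses but pays 3, utility -3.
Bid 8: loses but pays 8, utility -8.
Bid 18: wins, pays 18, utility 25 - 18 = 7.
Bid 25: wins, pays 25, utility 25 - 25 = 0.
The best choice is 18 with utility 7.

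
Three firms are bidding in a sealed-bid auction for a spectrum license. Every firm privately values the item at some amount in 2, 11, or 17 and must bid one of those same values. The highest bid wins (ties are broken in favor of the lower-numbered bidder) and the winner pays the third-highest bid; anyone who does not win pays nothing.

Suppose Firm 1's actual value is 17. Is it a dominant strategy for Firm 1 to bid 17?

Check each profile of the others' bids and compare truth against every alternative bid.
Others bid (2, 17): truth gives 15, best alternative gives 0.
Others bid (17, 2): truth gives 15, best alternative gives 0.
Others bid (11, 17): truth gives 6, best alternative gives 0.
Others bid (17, 11): truth gives 6, best alternative gives 0.
Others bid (2, 2): truth gives 15, best alternative gives 15.
Others bid (2, 11): truth gives 15, best alternative gives 15.
(Remaining 3 profiles checked similarly; truth is weakly best in each.)
In every case the truthful bid is at least as good as any alternative, so it is a dominant strategy.

Yes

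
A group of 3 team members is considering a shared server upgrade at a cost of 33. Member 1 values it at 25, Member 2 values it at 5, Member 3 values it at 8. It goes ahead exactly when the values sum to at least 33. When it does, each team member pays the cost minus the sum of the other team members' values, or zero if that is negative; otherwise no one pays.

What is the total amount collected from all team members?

23

Total value 38 ≥ cost 33, so it is built.
Member 1: others sum to 13; max(0, 33 - 13) = 20.
Member 2: others sum to 33; max(0, 33 - 33) = 0.
Member 3: others sum to 30; max(0, 33 - 30) = 3.
Total collected = 20 + 0 + 3 = 23.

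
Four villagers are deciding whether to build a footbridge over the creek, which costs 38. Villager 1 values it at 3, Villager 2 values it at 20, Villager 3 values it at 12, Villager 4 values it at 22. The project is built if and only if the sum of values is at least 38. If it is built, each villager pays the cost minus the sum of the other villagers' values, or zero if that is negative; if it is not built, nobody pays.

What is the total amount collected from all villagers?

4

Total value 57 ≥ cost 38, so it is built.
Villager 1: others sum to 54; max(0, 38 - 54) = 0.
Villager 2: others sum to 37; max(0, 38 - 37) = 1.
Villager 3: others sum to 45; max(0, 38 - 45) = 0.
Villager 4: others sum to 35; max(0, 38 - 35) = 3.
Total collected = 0 + 1 + 0 + 3 = 4.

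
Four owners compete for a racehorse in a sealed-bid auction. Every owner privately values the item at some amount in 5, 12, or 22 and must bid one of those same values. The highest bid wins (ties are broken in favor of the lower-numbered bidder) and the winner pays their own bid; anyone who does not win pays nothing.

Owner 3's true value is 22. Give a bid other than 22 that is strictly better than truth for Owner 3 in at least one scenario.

Suppose Owner 1 bids 5, Owner 2 bids 5 and Owner 4 bids 5.
Bid 22: wins, pays 22, utility 22 - 22 = 0.
Bid 12: wins, pays 12, utility 22 - 12 = 10.
So bidding 12 beats truth here (10 > 0).

12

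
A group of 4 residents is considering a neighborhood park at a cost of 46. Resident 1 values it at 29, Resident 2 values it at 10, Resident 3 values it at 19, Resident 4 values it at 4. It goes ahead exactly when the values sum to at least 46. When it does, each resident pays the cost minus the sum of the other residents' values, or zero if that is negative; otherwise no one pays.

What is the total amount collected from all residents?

Total value 62 ≥ cost 46, so it is built.
Resident 1: others sum to 33; max(0, 46 - 33) = 13.
Resident 2: others sum to 52; max(0, 46 - 52) = 0.
Resident 3: others sum to 43; max(0, 46 - 43) = 3.
Resident 4: others sum to 58; max(0, 46 - 58) = 0.
Total collected = 13 + 0 + 3 + 0 = 16.

16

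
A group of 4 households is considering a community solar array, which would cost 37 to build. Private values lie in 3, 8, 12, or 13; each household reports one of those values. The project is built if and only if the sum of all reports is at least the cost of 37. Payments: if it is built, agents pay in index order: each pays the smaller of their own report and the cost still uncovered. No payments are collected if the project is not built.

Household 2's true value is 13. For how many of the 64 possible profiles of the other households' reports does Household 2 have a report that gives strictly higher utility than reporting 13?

Others report (3, 12, 12): truth gives 0; report 12 gives 1 > 0. Violating.
Others report (3, 12, 13): truth gives 0; report 12 gives 1 > 0. Violating.
Others report (3, 13, 12): truth gives 0; report 12 gives 1 > 0. Violating.
Others report (3, 13, 13): truth gives 0; report 8 gives 5 > 0. Violating.
Others report (3, 3, 3): truth gives 0; no alternative beats it.
Others report (3, 3, 8): truth gives 0; no alternative beats it.
(Checking all 64 profiles: 38 have a profitable deviation, 26 do not.)

38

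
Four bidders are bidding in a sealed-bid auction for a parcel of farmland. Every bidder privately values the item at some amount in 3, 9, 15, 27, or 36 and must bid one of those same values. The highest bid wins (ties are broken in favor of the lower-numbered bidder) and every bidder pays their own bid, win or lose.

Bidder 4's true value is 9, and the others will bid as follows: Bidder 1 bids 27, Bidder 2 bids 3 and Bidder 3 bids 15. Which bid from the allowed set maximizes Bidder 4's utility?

3

Bid 3: loses but pays 3, utility -3.
Bid 9: loses but pays 9, utility -9.
Bid 15: loses but pays 15, utility -15.
Bid 27: loses but pays 27, utility -27.
Bid 36: wins, pays 36, utility 9 - 36 = -27.
The best choice is 3 with utility -3.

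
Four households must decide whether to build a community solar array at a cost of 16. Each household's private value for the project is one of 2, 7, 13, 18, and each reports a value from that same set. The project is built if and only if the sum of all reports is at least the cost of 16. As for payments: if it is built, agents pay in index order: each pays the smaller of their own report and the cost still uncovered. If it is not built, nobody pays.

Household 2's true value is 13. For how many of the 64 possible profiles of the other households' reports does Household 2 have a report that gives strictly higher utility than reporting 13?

Others report (2, 2, 7): truth gives 0; report 7 gives 6 > 0. Violating.
Others report (2, 2, 13): truth gives 0; report 2 gives 11 > 0. Violating.
Others report (2, 2, 18): truth gives 0; report 2 gives 11 > 0. Violating.
Others report (2, 7, 2): truth gives 0; report 7 gives 6 > 0. Violating.
Others report (2, 2, 2): truth gives 0; no alternative beats it.
Others report (18, 2, 2): truth gives 13; no alternative beats it.
(Checking all 64 profiles: 47 have a profitable deviation, 17 do not.)

47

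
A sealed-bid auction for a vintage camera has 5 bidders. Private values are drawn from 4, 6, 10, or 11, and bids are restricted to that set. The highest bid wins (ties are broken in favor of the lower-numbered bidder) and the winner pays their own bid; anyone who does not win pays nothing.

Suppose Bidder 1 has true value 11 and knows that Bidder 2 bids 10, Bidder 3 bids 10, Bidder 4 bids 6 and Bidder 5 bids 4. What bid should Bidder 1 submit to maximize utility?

Bid 4: loses, pays 0, utility 0.
Bid 6: loses, pays 0, utility 0.
Bid 10: wins, pays 10, utility 11 - 10 = 1.
Bid 11: wins, pays 11, utility 11 - 11 = 0.
The best choice is 10 with utility 1.

10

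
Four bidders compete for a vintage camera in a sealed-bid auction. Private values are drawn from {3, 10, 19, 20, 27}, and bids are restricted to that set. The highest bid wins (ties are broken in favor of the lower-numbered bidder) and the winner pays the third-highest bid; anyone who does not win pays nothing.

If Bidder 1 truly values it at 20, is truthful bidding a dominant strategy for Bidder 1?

Consider the case where Bidder 2 bids 3, Bidder 3 bids 3 and Bidder 4 bids 27.
Truthful bid 20: loses, pays 0, utility 0.
Bid 27 instead: wins, pays 3, utility 20 - 3 = 17.
Since 17 > 0, bidding 27 is strictly better here, so truthful bidding is not dominant.

No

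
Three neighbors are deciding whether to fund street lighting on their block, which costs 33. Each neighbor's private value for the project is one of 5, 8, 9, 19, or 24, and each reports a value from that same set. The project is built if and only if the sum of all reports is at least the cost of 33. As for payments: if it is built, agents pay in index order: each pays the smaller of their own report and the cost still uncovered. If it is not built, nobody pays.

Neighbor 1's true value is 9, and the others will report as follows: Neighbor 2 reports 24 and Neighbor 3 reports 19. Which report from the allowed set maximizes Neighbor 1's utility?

Report 5: project built, pays 5, utility 9 - 5 = 4.
Report 8: project built, pays 8, utility 9 - 8 = 1.
Report 9: project built, pays 9, utility 9 - 9 = 0.
Report 19: project built, pays 19, utility 9 - 19 = -10.
Report 24: project built, pays 24, utility 9 - 24 = -15.
The best choice is 5 with utility 4.

5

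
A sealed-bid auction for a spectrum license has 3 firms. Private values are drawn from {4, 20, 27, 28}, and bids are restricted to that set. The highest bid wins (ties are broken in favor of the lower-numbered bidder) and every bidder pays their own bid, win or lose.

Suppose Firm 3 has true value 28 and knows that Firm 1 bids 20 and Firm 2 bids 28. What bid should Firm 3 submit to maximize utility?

Bid 4: loses but pays 4, utility -4.
Bid 20: loses but pays 20, utility -20.
Bid 27: loses but pays 27, utility -27.
Bid 28: loses but pays 28, utility -28.
The best choice is 4 with utility -4.

4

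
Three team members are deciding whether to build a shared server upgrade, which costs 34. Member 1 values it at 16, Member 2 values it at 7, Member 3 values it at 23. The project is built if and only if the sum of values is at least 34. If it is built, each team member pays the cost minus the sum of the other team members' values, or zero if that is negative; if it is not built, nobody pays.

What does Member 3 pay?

11

Total value 46 ≥ cost 34, so the project is built.
The other team members' values sum to 23.
Cost minus that sum is 34 - 23 = 11.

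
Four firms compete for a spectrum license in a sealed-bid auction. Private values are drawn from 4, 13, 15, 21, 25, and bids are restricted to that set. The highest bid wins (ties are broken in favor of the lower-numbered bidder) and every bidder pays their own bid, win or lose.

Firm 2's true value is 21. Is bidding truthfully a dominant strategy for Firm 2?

No

Consider the case where Firm 1 bids 4, Firm 3 bids 4 and Firm 4 bids 4.
Truthful bid 21: wins, pays 21, utility 21 - 21 = 0.
Bid 13 instead: wins, pays 13, utility 21 - 13 = 8.
Since 8 > 0, bidding 13 is strictly better here, so truthful bidding is not dominant.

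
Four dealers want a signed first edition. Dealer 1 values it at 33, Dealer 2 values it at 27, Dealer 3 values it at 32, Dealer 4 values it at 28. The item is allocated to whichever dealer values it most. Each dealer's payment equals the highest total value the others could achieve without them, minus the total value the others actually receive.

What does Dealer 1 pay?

32

Dealer 1 has the highest value and receives the item.
Without Dealer 1, the item would go to the next-highest value, 32, so the others could achieve 32.
With Dealer 1 present and winning, the others receive nothing, so their total is 0.
Payment = 32 - 0 = 32.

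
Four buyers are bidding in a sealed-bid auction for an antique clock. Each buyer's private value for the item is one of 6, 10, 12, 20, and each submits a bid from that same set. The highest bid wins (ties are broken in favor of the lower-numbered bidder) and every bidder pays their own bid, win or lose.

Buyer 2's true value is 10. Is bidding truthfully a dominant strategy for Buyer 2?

Consider the case where Buyer 1 bids 6, Buyer 3 bids 6 and Buyer 4 bids 12.
Truthful bid 10: loses but pays 10, utility -10.
Bid 6 instead: loses but pays 6, utility -6.
Since -6 > -10, bidding 6 is strictly better here, so truthful bidding is not dominant.

No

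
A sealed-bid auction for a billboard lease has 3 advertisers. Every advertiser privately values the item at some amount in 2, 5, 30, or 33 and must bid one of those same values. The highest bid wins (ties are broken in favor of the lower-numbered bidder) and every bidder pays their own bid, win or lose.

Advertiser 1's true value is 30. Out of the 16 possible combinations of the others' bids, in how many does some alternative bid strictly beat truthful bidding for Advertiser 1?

11

Others bid (2, 2): truth gives 0; bid 2 gives 28 > 0. Violating.
Others bid (2, 5): truth gives 0; bid 5 gives 25 > 0. Violating.
Others bid (2, 33): truth gives -30; bid 2 gives -2 > -30. Violating.
Others bid (5, 2): truth gives 0; bid 5 gives 25 > 0. Violating.
Others bid (2, 30): truth gives 0; no alternative beats it.
Others bid (5, 30): truth gives 0; no alternative beats it.
(Checking all 16 profiles: 11 have a profitable deviation, 5 do not.)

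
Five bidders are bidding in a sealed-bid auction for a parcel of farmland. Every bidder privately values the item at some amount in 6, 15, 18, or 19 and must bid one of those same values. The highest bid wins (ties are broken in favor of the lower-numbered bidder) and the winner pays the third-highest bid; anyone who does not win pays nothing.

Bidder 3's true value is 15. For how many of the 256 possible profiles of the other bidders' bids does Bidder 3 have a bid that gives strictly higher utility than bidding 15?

8

Others bid (6, 6, 6, 18): truth gives 0; bid 18 gives 9 > 0. Violating.
Others bid (6, 6, 6, 19): truth gives 0; bid 19 gives 9 > 0. Violating.
Others bid (6, 6, 18, 6): truth gives 0; bid 18 gives 9 > 0. Violating.
Others bid (6, 6, 19, 6): truth gives 0; bid 19 gives 9 > 0. Violating.
Others bid (6, 6, 6, 6): truth gives 9; no alternative beats it.
Others bid (6, 6, 6, 15): truth gives 9; no alternative beats it.
(Checking all 256 profiles: 8 have a profitable deviation, 248 do not.)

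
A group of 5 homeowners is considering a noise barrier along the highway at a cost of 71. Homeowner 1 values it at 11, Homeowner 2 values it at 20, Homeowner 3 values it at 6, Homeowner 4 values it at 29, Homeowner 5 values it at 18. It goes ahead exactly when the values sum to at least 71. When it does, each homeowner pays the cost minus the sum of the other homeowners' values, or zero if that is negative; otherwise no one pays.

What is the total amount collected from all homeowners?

28

Total value 84 ≥ cost 71, so it is built.
Homeowner 1: others sum to 73; max(0, 71 - 73) = 0.
Homeowner 2: others sum to 64; max(0, 71 - 64) = 7.
Homeowner 3: others sum to 78; max(0, 71 - 78) = 0.
Homeowner 4: others sum to 55; max(0, 71 - 55) = 16.
Homeowner 5: others sum to 66; max(0, 71 - 66) = 5.
Total collected = 0 + 7 + 0 + 16 + 5 = 28.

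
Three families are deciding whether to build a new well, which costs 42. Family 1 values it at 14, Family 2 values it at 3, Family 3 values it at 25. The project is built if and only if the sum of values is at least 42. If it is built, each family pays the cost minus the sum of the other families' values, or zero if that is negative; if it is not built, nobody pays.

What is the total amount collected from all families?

42

Total value 42 ≥ cost 42, so it is built.
Family 1: others sum to 28; max(0, 42 - 28) = 14.
Family 2: others sum to 39; max(0, 42 - 39) = 3.
Family 3: others sum to 17; max(0, 42 - 17) = 25.
Total collected = 14 + 3 + 25 = 42.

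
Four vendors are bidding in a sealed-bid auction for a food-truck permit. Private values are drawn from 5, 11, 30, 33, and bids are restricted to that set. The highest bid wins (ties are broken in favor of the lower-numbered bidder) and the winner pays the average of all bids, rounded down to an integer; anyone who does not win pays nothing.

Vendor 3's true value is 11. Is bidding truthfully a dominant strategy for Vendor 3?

Check each profile of the others' bids and compare truth against every alternative bid.
Others bid (5, 5, 5): truth gives 5, best alternative gives 0.
Others bid (5, 5, 11): truth gives 3, best alternative gives 0.
Others bid (5, 5, 30): truth gives 0, best alternative gives 0.
Others bid (5, 5, 33): truth gives 0, best alternative gives 0.
Others bid (5, 11, 5): truth gives 0, best alternative gives 0.
Others bid (5, 11, 11): truth gives 0, best alternative gives 0.
(Remaining 58 profiles checked similarly; truth is weakly best in each.)
In every case the truthful bid is at least as good as any alternative, so it is a dominant strategy.

Yes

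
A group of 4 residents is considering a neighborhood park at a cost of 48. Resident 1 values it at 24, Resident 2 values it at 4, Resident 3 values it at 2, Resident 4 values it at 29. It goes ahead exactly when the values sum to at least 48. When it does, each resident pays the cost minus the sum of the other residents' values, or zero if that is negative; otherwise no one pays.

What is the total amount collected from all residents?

Total value 59 ≥ cost 48, so it is built.
Resident 1: others sum to 35; max(0, 48 - 35) = 13.
Resident 2: others sum to 55; max(0, 48 - 55) = 0.
Resident 3: others sum to 57; max(0, 48 - 57) = 0.
Resident 4: others sum to 30; max(0, 48 - 30) = 18.
Total collected = 13 + 0 + 0 + 18 = 31.

31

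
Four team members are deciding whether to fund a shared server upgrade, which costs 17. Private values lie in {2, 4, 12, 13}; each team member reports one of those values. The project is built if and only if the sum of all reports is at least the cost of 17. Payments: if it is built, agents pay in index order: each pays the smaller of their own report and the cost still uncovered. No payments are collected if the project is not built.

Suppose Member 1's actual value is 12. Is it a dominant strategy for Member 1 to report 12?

No

Consider the case where Member 2 reports 2, Member 3 reports 2 and Member 4 reports 12.
Truthful report 12: project built, pays 12, utility 12 - 12 = 0.
Report 2 instead: project built, pays 2, utility 12 - 2 = 10.
Since 10 > 0, reporting 2 is strictly better here, so truthful reporting is not dominant.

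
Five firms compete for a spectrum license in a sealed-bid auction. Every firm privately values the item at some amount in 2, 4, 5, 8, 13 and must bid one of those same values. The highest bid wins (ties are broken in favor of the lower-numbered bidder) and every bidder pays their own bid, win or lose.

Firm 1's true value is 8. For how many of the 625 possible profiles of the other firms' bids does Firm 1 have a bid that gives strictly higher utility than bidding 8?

450

Others bid (2, 2, 2, 2): truth gives 0; bid 2 gives 6 > 0. Violating.
Others bid (2, 2, 2, 4): truth gives 0; bid 4 gives 4 > 0. Violating.
Others bid (2, 2, 2, 5): truth gives 0; bid 5 gives 3 > 0. Violating.
Others bid (2, 2, 2, 13): truth gives -8; bid 2 gives -2 > -8. Violating.
Others bid (2, 2, 2, 8): truth gives 0; no alternative beats it.
Others bid (2, 2, 4, 8): truth gives 0; no alternative beats it.
(Checking all 625 profiles: 450 have a profitable deviation, 175 do not.)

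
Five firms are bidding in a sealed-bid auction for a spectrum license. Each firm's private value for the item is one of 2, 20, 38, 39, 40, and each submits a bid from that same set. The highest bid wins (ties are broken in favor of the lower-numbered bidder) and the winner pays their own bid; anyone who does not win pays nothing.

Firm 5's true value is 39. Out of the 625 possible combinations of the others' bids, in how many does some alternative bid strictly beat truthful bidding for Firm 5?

Others bid (2, 2, 2, 2): truth gives 0; bid 20 gives 19 > 0. Violating.
Others bid (2, 2, 2, 20): truth gives 0; bid 38 gives 1 > 0. Violating.
Others bid (2, 2, 20, 2): truth gives 0; bid 38 gives 1 > 0. Violating.
Others bid (2, 2, 20, 20): truth gives 0; bid 38 gives 1 > 0. Violating.
Others bid (2, 2, 2, 38): truth gives 0; no alternative beats it.
Others bid (2, 2, 2, 39): truth gives 0; no alternative beats it.
(Checking all 625 profiles: 16 have a profitable deviation, 609 do not.)

16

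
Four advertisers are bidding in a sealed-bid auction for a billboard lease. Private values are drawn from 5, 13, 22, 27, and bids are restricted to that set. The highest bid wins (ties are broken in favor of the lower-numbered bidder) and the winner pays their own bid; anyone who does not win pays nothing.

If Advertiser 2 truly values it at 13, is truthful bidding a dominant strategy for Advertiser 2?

Check each profile of the others' bids and compare truth against every alternative bid.
Others bid (5, 5, 5): truth gives 0, best alternative gives 0.
Others bid (5, 5, 13): truth gives 0, best alternative gives 0.
Others bid (5, 5, 22): truth gives 0, best alternative gives 0.
Others bid (5, 5, 27): truth gives 0, best alternative gives 0.
Others bid (5, 13, 5): truth gives 0, best alternative gives 0.
Others bid (5, 13, 13): truth gives 0, best alternative gives 0.
(Remaining 58 profiles checked similarly; truth is weakly best in each.)
In every case the truthful bid is at least as good as any alternative, so it is a dominant strategy.

Yes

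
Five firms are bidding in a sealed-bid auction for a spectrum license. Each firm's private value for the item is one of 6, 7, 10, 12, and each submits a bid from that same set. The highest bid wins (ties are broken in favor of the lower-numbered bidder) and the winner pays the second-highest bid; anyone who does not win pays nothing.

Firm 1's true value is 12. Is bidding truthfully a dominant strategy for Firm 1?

Check each profile of the others' bids and compare truth against every alternative bid.
Others bid (6, 6, 6, 6): truth gives 6, best alternative gives 6.
Others bid (6, 6, 6, 7): truth gives 5, best alternative gives 5.
Others bid (6, 6, 7, 6): truth gives 5, best alternative gives 5.
Others bid (6, 6, 7, 7): truth gives 5, best alternative gives 5.
Others bid (6, 7, 6, 6): truth gives 5, best alternative gives 5.
Others bid (6, 7, 6, 7): truth gives 5, best alternative gives 5.
(Remaining 250 profiles checked similarly; truth is weakly best in each.)
In every case the truthful bid is at least as good as any alternative, so it is a dominant strategy.

Yes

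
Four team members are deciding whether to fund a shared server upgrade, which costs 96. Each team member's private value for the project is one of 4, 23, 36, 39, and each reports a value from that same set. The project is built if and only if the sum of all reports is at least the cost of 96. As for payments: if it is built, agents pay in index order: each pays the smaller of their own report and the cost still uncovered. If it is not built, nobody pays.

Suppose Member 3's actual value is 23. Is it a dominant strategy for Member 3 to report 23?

Consider the case where Member 1 reports 23, Member 2 reports 36 and Member 4 reports 36.
Truthful report 23: project built, pays 23, utility 23 - 23 = 0.
Report 4 instead: project built, pays 4, utility 23 - 4 = 19.
Since 19 > 0, reporting 4 is strictly better here, so truthful reporting is not dominant.

No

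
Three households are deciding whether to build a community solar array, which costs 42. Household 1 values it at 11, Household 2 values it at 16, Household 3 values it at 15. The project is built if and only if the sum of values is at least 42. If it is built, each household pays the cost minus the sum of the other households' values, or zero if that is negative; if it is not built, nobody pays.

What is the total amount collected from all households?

42

Total value 42 ≥ cost 42, so it is built.
Household 1: others sum to 31; max(0, 42 - 31) = 11.
Household 2: others sum to 26; max(0, 42 - 26) = 16.
Household 3: others sum to 27; max(0, 42 - 27) = 15.
Total collected = 11 + 16 + 15 = 42.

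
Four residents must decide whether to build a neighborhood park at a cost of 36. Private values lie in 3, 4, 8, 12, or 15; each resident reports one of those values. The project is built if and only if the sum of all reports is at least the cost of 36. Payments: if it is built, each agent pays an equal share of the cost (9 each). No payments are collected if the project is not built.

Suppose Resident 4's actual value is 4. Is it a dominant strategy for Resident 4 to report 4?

Consider the case where Resident 1 reports 8, Resident 2 reports 12 and Resident 3 reports 12.
Truthful report 4: project built, pays 9, utility 4 - 9 = -5.
Report 3 instead: project not built, utility 0.
Since 0 > -5, reporting 3 is strictly better here, so truthful reporting is not dominant.

No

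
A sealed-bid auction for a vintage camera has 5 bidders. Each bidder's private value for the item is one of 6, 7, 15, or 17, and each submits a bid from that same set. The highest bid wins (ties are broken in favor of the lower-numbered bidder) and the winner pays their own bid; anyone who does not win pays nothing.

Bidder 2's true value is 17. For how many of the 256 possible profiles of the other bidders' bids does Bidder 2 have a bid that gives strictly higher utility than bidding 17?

54

Others bid (6, 6, 6, 6): truth gives 0; bid 7 gives 10 > 0. Violating.
Others bid (6, 6, 6, 7): truth gives 0; bid 7 gives 10 > 0. Violating.
Others bid (6, 6, 6, 15): truth gives 0; bid 15 gives 2 > 0. Violating.
Others bid (6, 6, 7, 6): truth gives 0; bid 7 gives 10 > 0. Violating.
Others bid (6, 6, 6, 17): truth gives 0; no alternative beats it.
Others bid (6, 6, 7, 17): truth gives 0; no alternative beats it.
(Checking all 256 profiles: 54 have a profitable deviation, 202 do not.)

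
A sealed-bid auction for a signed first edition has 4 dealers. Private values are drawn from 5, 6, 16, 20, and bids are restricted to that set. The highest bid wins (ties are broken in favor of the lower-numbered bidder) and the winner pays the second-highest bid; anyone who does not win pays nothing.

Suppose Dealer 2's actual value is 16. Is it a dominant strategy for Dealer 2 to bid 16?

Yes

Check each profile of the others' bids and compare truth against every alternative bid.
Others bid (5, 5, 5): truth gives 11, best alternative gives 11.
Others bid (5, 5, 6): truth gives 10, best alternative gives 10.
Others bid (5, 6, 5): truth gives 10, best alternative gives 10.
Others bid (5, 6, 6): truth gives 10, best alternative gives 10.
Others bid (6, 5, 5): truth gives 10, best alternative gives 10.
Others bid (6, 5, 6): truth gives 10, best alternative gives 10.
(Remaining 58 profiles checked similarly; truth is weakly best in each.)
In every case the truthful bid is at least as good as any alternative, so it is a dominant strategy.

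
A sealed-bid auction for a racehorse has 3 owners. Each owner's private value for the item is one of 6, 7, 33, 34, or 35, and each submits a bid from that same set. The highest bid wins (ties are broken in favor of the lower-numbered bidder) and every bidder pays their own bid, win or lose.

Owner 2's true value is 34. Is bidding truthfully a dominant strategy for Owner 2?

No

Consider the case where Owner 1 bids 6 and Owner 3 bids 6.
Truthful bid 34: wins, pays 34, utility 34 - 34 = 0.
Bid 7 instead: wins, pays 7, utility 34 - 7 = 27.
Since 27 > 0, bidding 7 is strictly better here, so truthful bidding is not dominant.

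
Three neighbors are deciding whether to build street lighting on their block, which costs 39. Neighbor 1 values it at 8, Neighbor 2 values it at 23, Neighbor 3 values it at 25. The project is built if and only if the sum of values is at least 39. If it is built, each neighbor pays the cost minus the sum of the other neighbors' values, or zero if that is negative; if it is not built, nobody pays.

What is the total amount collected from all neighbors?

14

Total value 56 ≥ cost 39, so it is built.
Neighbor 1: others sum to 48; max(0, 39 - 48) = 0.
Neighbor 2: others sum to 33; max(0, 39 - 33) = 6.
Neighbor 3: others sum to 31; max(0, 39 - 31) = 8.
Total collected = 0 + 6 + 8 = 14.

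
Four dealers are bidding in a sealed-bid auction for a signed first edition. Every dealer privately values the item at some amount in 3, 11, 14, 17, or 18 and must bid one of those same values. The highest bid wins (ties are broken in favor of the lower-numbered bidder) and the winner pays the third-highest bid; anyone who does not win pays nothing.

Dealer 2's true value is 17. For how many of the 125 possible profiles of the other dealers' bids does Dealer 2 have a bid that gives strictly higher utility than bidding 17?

Others bid (3, 3, 18): truth gives 0; bid 18 gives 14 > 0. Violating.
Others bid (3, 11, 18): truth gives 0; bid 18 gives 6 > 0. Violating.
Others bid (3, 14, 18): truth gives 0; bid 18 gives 3 > 0. Violating.
Others bid (3, 18, 3): truth gives 0; bid 18 gives 14 > 0. Violating.
Others bid (3, 3, 3): truth gives 14; no alternative beats it.
Others bid (3, 3, 11): truth gives 14; no alternative beats it.
(Checking all 125 profiles: 27 have a profitable deviation, 98 do not.)

27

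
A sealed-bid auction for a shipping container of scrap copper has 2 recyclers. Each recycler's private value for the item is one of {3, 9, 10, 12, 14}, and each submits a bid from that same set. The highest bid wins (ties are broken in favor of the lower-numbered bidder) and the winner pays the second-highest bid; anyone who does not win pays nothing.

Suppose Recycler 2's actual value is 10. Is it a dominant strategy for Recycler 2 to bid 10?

Check each profile of the others' bids and compare truth against every alternative bid.
Others bid (3): truth gives 7, best alternative gives 7.
Others bid (9): truth gives 1, best alternative gives 1.
Others bid (10): truth gives 0, best alternative gives 0.
Others bid (12): truth gives 0, best alternative gives 0.
Others bid (14): truth gives 0, best alternative gives 0.
In every case the truthful bid is at least as good as any alternative, so it is a dominant strategy.

Yes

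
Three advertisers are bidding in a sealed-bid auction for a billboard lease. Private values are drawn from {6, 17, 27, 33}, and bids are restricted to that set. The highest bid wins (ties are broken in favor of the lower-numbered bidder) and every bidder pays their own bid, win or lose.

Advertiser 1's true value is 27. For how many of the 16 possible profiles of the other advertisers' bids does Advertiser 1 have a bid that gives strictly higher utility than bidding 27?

11

Others bid (6, 6): truth gives 0; bid 6 gives 21 > 0. Violating.
Others bid (6, 17): truth gives 0; bid 17 gives 10 > 0. Violating.
Others bid (6, 33): truth gives -27; bid 6 gives -6 > -27. Violating.
Others bid (17, 6): truth gives 0; bid 17 gives 10 > 0. Violating.
Others bid (6, 27): truth gives 0; no alternative beats it.
Others bid (17, 27): truth gives 0; no alternative beats it.
(Checking all 16 profiles: 11 have a profitable deviation, 5 do not.)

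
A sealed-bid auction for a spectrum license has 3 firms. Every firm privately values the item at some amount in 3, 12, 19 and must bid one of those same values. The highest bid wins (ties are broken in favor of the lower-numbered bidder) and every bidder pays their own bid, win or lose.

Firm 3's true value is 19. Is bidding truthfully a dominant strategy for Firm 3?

Consider the case where Firm 1 bids 3 and Firm 2 bids 3.
Truthful bid 19: wins, pays 19, utility 19 - 19 = 0.
Bid 12 instead: wins, pays 12, utility 19 - 12 = 7.
Since 7 > 0, bidding 12 is strictly better here, so truthful bidding is not dominant.

No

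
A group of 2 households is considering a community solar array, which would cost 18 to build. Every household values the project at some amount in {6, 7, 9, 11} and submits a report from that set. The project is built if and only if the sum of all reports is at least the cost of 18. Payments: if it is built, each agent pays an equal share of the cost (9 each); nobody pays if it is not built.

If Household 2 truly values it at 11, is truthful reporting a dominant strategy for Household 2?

Yes

Check each profile of the others' reports and compare truth against every alternative report.
Others report (7): truth gives 2, best alternative gives 0.
Others report (9): truth gives 2, best alternative gives 2.
Others report (11): truth gives 2, best alternative gives 2.
Others report (6): truth gives 0, best alternative gives 0.
In every case the truthful report is at least as good as any alternative, so it is a dominant strategy.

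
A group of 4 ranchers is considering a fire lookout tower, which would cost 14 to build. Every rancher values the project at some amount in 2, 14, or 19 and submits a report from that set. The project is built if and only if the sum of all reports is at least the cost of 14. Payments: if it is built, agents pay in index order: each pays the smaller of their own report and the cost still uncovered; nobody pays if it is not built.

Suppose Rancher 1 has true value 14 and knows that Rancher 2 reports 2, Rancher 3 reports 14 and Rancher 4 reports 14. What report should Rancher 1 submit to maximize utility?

Report 2: project built, pays 2, utility 14 - 2 = 12.
Report 14: project built, pays 14, utility 14 - 14 = 0.
Report 19: project built, pays 14, utility 14 - 14 = 0.
The best choice is 2 with utility 12.

2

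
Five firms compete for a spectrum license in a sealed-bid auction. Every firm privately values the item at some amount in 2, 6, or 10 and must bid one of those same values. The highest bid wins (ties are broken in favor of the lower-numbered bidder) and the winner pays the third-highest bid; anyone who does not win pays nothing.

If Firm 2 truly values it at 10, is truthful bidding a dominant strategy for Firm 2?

Yes

Check each profile of the others' bids and compare truth against every alternative bid.
Others bid (2, 2, 2, 10): truth gives 8, best alternative gives 0.
Others bid (2, 2, 10, 2): truth gives 8, best alternative gives 0.
Others bid (2, 10, 2, 2): truth gives 8, best alternative gives 0.
Others bid (6, 2, 2, 2): truth gives 8, best alternative gives 0.
Others bid (2, 2, 6, 10): truth gives 4, best alternative gives 0.
Others bid (2, 2, 10, 6): truth gives 4, best alternative gives 0.
(Remaining 75 profiles checked similarly; truth is weakly best in each.)
In every case the truthful bid is at least as good as any alternative, so it is a dominant strategy.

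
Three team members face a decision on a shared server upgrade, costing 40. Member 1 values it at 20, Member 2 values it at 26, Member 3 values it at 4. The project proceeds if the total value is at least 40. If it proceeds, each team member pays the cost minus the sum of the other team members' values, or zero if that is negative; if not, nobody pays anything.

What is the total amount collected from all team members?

Total value 50 ≥ cost 40, so it is built.
Member 1: others sum to 30; max(0, 40 - 30) = 10.
Member 2: others sum to 24; max(0, 40 - 24) = 16.
Member 3: others sum to 46; max(0, 40 - 46) = 0.
Total collected = 10 + 16 + 0 = 26.

26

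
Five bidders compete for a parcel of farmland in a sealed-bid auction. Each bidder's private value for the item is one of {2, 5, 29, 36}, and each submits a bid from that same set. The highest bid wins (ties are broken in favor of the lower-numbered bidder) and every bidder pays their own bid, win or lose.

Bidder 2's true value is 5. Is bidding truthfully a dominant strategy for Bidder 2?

No

Consider the case where Bidder 1 bids 2, Bidder 3 bids 2, Bidder 4 bids 2 and Bidder 5 bids 29.
Truthful bid 5: loses but pays 5, utility -5.
Bid 2 instead: loses but pays 2, utility -2.
Since -2 > -5, bidding 2 is strictly better here, so truthful bidding is not dominant.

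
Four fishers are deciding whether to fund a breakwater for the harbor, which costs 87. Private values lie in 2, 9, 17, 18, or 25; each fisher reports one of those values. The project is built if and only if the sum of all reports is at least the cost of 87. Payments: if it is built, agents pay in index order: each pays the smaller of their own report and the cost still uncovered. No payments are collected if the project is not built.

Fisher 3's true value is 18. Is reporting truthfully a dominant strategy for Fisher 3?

No

Consider the case where Fisher 1 reports 25, Fisher 2 reports 25 and Fisher 4 reports 25.
Truthful report 18: project built, pays 18, utility 18 - 18 = 0.
Report 17 instead: project built, pays 17, utility 18 - 17 = 1.
Since 1 > 0, reporting 17 is strictly better here, so truthful reporting is not dominant.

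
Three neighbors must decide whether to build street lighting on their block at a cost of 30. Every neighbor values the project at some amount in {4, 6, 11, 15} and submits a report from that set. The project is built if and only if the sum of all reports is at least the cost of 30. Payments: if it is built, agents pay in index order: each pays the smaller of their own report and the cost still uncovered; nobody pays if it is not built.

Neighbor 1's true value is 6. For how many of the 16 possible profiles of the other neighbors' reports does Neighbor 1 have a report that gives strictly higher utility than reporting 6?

3

Others report (11, 15): truth gives 0; report 4 gives 2 > 0. Violating.
Others report (15, 11): truth gives 0; report 4 gives 2 > 0. Violating.
Others report (15, 15): truth gives 0; report 4 gives 2 > 0. Violating.
Others report (4, 4): truth gives 0; no alternative beats it.
Others report (4, 6): truth gives 0; no alternative beats it.
(Checking all 16 profiles: 3 have a profitable deviation, 13 do not.)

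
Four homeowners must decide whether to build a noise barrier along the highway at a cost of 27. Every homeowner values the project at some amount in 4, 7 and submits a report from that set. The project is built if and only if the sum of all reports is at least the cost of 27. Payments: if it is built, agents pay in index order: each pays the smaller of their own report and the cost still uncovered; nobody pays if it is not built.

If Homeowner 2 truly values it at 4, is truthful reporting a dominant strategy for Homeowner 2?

Yes

Check each profile of the others' reports and compare truth against every alternative report.
Others report (7, 7, 7): truth gives 0, best alternative gives -3.
Others report (4, 4, 4): truth gives 0, best alternative gives 0.
Others report (4, 4, 7): truth gives 0, best alternative gives 0.
Others report (4, 7, 4): truth gives 0, best alternative gives 0.
Others report (4, 7, 7): truth gives 0, best alternative gives 0.
Others report (7, 4, 4): truth gives 0, best alternative gives 0.
(Remaining 2 profiles checked similarly; truth is weakly best in each.)
In every case the truthful report is at least as good as any alternative, so it is a dominant strategy.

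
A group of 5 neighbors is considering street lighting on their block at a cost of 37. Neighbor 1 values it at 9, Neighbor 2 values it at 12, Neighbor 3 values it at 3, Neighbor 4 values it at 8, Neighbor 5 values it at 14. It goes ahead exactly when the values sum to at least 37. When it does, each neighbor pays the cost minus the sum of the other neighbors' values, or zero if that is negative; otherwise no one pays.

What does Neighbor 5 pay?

5

Total value 46 ≥ cost 37, so the project is built.
The other neighbors' values sum to 32.
Cost minus that sum is 37 - 32 = 5.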